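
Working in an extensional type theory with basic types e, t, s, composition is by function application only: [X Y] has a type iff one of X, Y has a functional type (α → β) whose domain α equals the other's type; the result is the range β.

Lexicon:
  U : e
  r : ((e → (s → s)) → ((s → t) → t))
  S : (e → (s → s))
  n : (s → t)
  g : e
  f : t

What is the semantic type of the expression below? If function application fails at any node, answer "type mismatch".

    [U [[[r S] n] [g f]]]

[r S]: r is ((e → (s → s)) → ((s → t) → t)), S is (e → (s → s)); result ((s → t) → t).
[[r S] n]: [r S] is ((s → t) → t), n is (s → t); result t.
[g f]: e with t — neither is a function whose domain matches the other; composition fails here.

type mismatch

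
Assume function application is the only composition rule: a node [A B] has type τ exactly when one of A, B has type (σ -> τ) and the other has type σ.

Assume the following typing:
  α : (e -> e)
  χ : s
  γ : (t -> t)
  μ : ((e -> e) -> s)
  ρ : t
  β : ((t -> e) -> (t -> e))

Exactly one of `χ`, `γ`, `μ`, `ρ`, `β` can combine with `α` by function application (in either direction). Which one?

χ : s — does not combine with α.
γ : (t -> t) — does not combine with α.
μ — combines: μ : ((e -> e) -> s) takes α : (e -> e) as argument, giving s.
ρ : t — does not combine with α.
β : ((t -> e) -> (t -> e)) — does not combine with α.

μ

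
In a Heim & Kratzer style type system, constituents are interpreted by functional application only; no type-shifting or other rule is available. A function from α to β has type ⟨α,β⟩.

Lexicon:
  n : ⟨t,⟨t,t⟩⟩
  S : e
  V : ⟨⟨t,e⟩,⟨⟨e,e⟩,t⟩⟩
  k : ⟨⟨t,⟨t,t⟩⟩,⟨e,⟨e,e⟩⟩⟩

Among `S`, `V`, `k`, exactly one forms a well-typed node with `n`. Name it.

S : e — neither side's domain matches the other.
V : ⟨⟨t,e⟩,⟨⟨e,e⟩,t⟩⟩ — neither side's domain matches the other.
k — combines: k : ⟨⟨t,⟨t,t⟩⟩,⟨e,⟨e,e⟩⟩⟩ takes n : ⟨t,⟨t,t⟩⟩ as argument, giving ⟨e,⟨e,e⟩⟩.

k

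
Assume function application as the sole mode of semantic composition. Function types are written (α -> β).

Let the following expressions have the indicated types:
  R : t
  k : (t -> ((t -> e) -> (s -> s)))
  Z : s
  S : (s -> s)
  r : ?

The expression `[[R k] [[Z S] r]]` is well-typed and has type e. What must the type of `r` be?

At [[R k] [[Z S] r]] (required: e): [R k] is ((t -> e) -> (s -> s)), which is not a function with range e; hence [[Z S] r] is the functor — type (((t -> e) -> (s -> s)) -> e).
At [[Z S] r] (required: (((t -> e) -> (s -> s)) -> e)): [Z S] is s, which is not a function with range (((t -> e) -> (s -> s)) -> e); hence r is the functor — type (s -> (((t -> e) -> (s -> s)) -> e)).

(s -> (((t -> e) -> (s -> s)) -> e))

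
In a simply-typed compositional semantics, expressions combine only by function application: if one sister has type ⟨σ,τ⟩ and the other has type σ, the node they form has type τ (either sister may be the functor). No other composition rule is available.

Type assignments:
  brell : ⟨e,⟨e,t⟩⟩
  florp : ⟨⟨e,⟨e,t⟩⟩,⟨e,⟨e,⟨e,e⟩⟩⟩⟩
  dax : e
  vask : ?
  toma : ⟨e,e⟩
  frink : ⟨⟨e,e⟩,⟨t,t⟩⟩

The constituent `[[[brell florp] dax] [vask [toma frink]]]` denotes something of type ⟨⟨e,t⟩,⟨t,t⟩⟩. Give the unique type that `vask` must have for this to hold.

⟨⟨t,t⟩,⟨⟨e,⟨e,e⟩⟩,⟨⟨e,t⟩,⟨t,t⟩⟩⟩⟩

[[[brell florp] dax] [vask [toma frink]]] must have type ⟨⟨e,t⟩,⟨t,t⟩⟩. The sister [[brell florp] dax] has type ⟨e,⟨e,e⟩⟩; that is not a function onto ⟨⟨e,t⟩,⟨t,t⟩⟩, so [vask [toma frink]] must be the functor, of type ⟨⟨e,⟨e,e⟩⟩,⟨⟨e,t⟩,⟨t,t⟩⟩⟩.
[vask [toma frink]] must have type ⟨⟨e,⟨e,e⟩⟩,⟨⟨e,t⟩,⟨t,t⟩⟩⟩. The sister [toma frink] has type ⟨t,t⟩; that is not a function onto ⟨⟨e,⟨e,e⟩⟩,⟨⟨e,t⟩,⟨t,t⟩⟩⟩, so vask must be the functor, of type ⟨⟨t,t⟩,⟨⟨e,⟨e,e⟩⟩,⟨⟨e,t⟩,⟨t,t⟩⟩⟩⟩.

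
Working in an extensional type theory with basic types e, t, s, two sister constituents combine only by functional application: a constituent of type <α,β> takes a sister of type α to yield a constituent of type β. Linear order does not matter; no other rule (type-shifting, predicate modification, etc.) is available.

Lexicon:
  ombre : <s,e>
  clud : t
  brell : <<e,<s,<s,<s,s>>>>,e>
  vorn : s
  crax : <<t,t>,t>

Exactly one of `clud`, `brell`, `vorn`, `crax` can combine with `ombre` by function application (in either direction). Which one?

clud : t — does not combine with ombre.
brell : <<e,<s,<s,<s,s>>>>,e> — does not combine with ombre.
vorn — combines: ombre : <s,e> takes vorn : s as argument, giving e.
crax : <<t,t>,t> — does not combine with ombre.

vorn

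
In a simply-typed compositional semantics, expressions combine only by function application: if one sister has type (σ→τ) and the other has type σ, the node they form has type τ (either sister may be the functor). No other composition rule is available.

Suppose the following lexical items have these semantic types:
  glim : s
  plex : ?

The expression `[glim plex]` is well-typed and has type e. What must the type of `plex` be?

[glim plex] is required to be e. glim : s cannot yield e as functor, so plex : (s→e).

(s→e)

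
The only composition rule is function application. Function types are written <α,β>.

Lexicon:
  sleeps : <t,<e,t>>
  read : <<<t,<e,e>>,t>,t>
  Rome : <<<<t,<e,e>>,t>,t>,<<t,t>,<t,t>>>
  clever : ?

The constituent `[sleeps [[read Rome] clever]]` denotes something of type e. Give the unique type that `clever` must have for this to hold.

<<<t,t>,<t,t>>,<<t,<e,t>>,e>>

[sleeps [[read Rome] clever]] must have type e. The sister sleeps has type <t,<e,t>>; that is not a function onto e, so [[read Rome] clever] must be the functor, of type <<t,<e,t>>,e>.
[[read Rome] clever] must have type <<t,<e,t>>,e>. The sister [read Rome] has type <<t,t>,<t,t>>; that is not a function onto <<t,<e,t>>,e>, so clever must be the functor, of type <<<t,t>,<t,t>>,<<t,<e,t>>,e>>.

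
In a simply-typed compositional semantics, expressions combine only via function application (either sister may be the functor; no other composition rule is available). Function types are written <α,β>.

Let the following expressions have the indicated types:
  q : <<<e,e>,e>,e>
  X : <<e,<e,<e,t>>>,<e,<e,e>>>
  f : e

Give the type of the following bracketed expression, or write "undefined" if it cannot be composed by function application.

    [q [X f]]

undefined

[X f]: <<e,<e,<e,t>>>,<e,<e,e>>> and e cannot combine by function application — type clash.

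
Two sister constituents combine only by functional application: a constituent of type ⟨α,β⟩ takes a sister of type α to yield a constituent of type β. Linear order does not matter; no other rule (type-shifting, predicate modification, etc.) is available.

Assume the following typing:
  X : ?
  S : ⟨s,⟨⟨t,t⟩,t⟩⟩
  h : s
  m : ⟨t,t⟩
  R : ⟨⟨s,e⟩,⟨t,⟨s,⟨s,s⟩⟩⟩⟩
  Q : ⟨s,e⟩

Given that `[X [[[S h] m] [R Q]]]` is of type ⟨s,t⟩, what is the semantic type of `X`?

[X [[[S h] m] [R Q]]] is required to be ⟨s,t⟩. [[[S h] m] [R Q]] : ⟨s,⟨s,s⟩⟩ cannot yield ⟨s,t⟩ as functor, so X : ⟨⟨s,⟨s,s⟩⟩,⟨s,t⟩⟩.

⟨⟨s,⟨s,s⟩⟩,⟨s,t⟩⟩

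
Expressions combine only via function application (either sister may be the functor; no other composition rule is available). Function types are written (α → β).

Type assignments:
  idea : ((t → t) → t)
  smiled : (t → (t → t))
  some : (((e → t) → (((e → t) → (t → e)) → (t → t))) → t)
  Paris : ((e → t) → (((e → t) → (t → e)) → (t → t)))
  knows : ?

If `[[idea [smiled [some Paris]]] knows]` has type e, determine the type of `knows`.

(t → e)

At [[idea [smiled [some Paris]]] knows] (required: e): [idea [smiled [some Paris]]] is t, which is not a function with range e; hence knows is the functor — type (t → e).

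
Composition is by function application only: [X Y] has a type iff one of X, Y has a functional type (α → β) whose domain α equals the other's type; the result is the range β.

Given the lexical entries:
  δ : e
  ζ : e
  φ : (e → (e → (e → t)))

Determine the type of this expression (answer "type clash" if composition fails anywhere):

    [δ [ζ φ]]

[ζ φ] — φ of type (e → (e → (e → t))) combines with ζ of type e: type (e → (e → t)).
[δ [ζ φ]] — [ζ φ] of type (e → (e → t)) combines with δ of type e: type (e → t).

(e → t)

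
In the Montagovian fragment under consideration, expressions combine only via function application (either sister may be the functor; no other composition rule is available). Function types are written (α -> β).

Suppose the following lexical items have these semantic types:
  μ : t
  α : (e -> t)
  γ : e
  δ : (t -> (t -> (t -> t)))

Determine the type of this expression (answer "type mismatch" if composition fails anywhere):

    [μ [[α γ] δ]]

(t -> t)

[α γ]: (e -> t) applied to e yields t.
[[α γ] δ]: (t -> (t -> (t -> t))) applied to t yields (t -> (t -> t)).
[μ [[α γ] δ]]: (t -> (t -> t)) applied to t yields (t -> t).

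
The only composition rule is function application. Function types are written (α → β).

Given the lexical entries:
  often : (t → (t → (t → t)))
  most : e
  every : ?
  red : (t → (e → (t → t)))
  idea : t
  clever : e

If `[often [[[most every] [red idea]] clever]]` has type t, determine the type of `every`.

(e → ((e → (t → t)) → (e → ((t → (t → (t → t))) → t))))

[often [[[most every] [red idea]] clever]] is required to be t. often : (t → (t → (t → t))) cannot yield t as functor, so [[[most every] [red idea]] clever] : ((t → (t → (t → t))) → t).
[[[most every] [red idea]] clever] is required to be ((t → (t → (t → t))) → t). clever : e cannot yield ((t → (t → (t → t))) → t) as functor, so [[most every] [red idea]] : (e → ((t → (t → (t → t))) → t)).
[[most every] [red idea]] is required to be (e → ((t → (t → (t → t))) → t)). [red idea] : (e → (t → t)) cannot yield (e → ((t → (t → (t → t))) → t)) as functor, so [most every] : ((e → (t → t)) → (e → ((t → (t → (t → t))) → t))).
[most every] is required to be ((e → (t → t)) → (e → ((t → (t → (t → t))) → t))). most : e cannot yield ((e → (t → t)) → (e → ((t → (t → (t → t))) → t))) as functor, so every : (e → ((e → (t → t)) → (e → ((t → (t → (t → t))) → t)))).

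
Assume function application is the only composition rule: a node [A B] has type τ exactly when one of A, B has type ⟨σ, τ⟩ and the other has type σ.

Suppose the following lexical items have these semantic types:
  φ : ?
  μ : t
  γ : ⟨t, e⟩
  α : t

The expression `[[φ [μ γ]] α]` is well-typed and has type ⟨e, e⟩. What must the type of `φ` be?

⟨e, ⟨t, ⟨e, e⟩⟩⟩

[[φ [μ γ]] α] must have type ⟨e, e⟩. The sister α has type t; that is not a function onto ⟨e, e⟩, so [φ [μ γ]] must be the functor, of type ⟨t, ⟨e, e⟩⟩.
[φ [μ γ]] must have type ⟨t, ⟨e, e⟩⟩. The sister [μ γ] has type e; that is not a function onto ⟨t, ⟨e, e⟩⟩, so φ must be the functor, of type ⟨e, ⟨t, ⟨e, e⟩⟩⟩.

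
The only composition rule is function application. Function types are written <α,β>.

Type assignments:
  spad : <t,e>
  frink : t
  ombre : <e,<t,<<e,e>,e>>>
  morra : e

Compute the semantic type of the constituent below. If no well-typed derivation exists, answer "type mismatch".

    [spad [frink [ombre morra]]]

[ombre morra] — ombre of type <e,<t,<<e,e>,e>>> combines with morra of type e: type <t,<<e,e>,e>>.
[frink [ombre morra]] — [ombre morra] of type <t,<<e,e>,e>> combines with frink of type t: type <<e,e>,e>.
[spad [frink [ombre morra]]]: <t,e> with <<e,e>,e> — neither is a function whose domain matches the other; composition fails here.

type mismatch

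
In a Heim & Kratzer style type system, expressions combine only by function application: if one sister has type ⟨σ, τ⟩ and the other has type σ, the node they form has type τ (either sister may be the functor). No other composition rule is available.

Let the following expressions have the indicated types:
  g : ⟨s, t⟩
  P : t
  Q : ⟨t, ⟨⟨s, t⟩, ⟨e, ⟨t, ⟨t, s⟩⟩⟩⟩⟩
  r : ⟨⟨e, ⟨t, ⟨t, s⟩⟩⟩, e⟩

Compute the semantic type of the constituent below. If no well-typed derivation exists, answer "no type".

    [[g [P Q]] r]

e

At [P Q], Q : ⟨t, ⟨⟨s, t⟩, ⟨e, ⟨t, ⟨t, s⟩⟩⟩⟩⟩ takes P : t, giving ⟨⟨s, t⟩, ⟨e, ⟨t, ⟨t, s⟩⟩⟩⟩.
At [g [P Q]], [P Q] : ⟨⟨s, t⟩, ⟨e, ⟨t, ⟨t, s⟩⟩⟩⟩ takes g : ⟨s, t⟩, giving ⟨e, ⟨t, ⟨t, s⟩⟩⟩.
At [[g [P Q]] r], r : ⟨⟨e, ⟨t, ⟨t, s⟩⟩⟩, e⟩ takes [g [P Q]] : ⟨e, ⟨t, ⟨t, s⟩⟩⟩, giving e.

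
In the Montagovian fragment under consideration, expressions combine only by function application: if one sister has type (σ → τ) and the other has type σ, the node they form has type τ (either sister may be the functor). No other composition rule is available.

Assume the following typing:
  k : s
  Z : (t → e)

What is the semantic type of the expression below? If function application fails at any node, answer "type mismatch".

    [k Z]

[k Z]: s and (t → e) cannot combine by function application — type clash.

type mismatch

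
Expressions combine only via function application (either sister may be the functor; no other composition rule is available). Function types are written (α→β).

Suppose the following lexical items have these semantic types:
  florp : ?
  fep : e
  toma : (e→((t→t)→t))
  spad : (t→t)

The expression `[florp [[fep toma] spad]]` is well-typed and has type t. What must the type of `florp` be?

(t→t)

[florp [[fep toma] spad]] must have type t. The sister [[fep toma] spad] has type t; that is not a function onto t, so florp must be the functor, of type (t→t).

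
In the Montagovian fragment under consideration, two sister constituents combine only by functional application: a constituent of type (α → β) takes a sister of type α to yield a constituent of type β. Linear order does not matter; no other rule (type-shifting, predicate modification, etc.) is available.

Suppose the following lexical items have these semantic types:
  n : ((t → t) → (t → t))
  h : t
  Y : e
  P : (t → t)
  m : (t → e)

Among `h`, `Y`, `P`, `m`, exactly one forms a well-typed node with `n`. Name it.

P

h : t — n needs (t → t); h needs nothing (atomic); neither fits.
Y : e — n needs (t → t); Y needs nothing (atomic); neither fits.
P — combines: n : ((t → t) → (t → t)) takes P : (t → t) as argument, giving (t → t).
m : (t → e) — n needs (t → t); m needs t; neither fits.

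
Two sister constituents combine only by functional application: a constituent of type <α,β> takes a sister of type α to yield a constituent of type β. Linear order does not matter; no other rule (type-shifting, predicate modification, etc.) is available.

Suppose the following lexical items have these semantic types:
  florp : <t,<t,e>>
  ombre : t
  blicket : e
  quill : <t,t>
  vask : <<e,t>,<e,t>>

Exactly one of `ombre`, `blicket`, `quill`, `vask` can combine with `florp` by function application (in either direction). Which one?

ombre — combines: florp : <t,<t,e>> takes ombre : t as argument, giving <t,e>.
blicket : e — neither side's domain matches the other.
quill : <t,t> — neither side's domain matches the other.
vask : <<e,t>,<e,t>> — neither side's domain matches the other.

ombre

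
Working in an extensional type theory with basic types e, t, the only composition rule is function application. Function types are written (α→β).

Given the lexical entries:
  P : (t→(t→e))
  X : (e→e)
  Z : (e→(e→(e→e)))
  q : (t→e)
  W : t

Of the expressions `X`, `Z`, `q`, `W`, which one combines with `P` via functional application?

W

X : (e→e) — P needs t; X needs e; neither fits.
Z : (e→(e→(e→e))) — P needs t; Z needs e; neither fits.
q : (t→e) — P needs t; q needs t; neither fits.
W — combines: P : (t→(t→e)) takes W : t as argument, giving (t→e).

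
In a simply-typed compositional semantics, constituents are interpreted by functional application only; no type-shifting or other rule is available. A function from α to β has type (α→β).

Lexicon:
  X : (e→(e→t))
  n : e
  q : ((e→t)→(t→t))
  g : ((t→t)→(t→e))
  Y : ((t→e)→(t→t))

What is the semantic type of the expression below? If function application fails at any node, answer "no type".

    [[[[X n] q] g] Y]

[X n]: (e→(e→t)) applied to e yields (e→t).
[[X n] q]: ((e→t)→(t→t)) applied to (e→t) yields (t→t).
[[[X n] q] g]: ((t→t)→(t→e)) applied to (t→t) yields (t→e).
[[[[X n] q] g] Y]: ((t→e)→(t→t)) applied to (t→e) yields (t→t).

(t→t)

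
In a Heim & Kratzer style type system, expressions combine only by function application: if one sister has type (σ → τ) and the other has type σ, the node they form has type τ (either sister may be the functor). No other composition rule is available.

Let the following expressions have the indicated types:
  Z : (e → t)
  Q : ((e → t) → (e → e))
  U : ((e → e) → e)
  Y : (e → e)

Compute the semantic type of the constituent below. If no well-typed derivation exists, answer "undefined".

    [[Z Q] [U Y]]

e

[Z Q]: Q is ((e → t) → (e → e)), Z is (e → t); result (e → e).
[U Y]: U is ((e → e) → e), Y is (e → e); result e.
[[Z Q] [U Y]]: [Z Q] is (e → e), [U Y] is e; result e.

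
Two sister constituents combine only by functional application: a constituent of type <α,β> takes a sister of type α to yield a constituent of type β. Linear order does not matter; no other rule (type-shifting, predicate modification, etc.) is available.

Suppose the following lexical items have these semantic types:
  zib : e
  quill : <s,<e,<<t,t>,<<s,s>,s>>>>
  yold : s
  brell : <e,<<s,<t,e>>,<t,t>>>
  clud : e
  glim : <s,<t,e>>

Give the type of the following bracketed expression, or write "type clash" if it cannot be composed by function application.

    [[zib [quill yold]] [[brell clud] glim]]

<<s,s>,s>

[quill yold]: <s,<e,<<t,t>,<<s,s>,s>>>> applied to s yields <e,<<t,t>,<<s,s>,s>>>.
[zib [quill yold]]: <e,<<t,t>,<<s,s>,s>>> applied to e yields <<t,t>,<<s,s>,s>>.
[brell clud]: <e,<<s,<t,e>>,<t,t>>> applied to e yields <<s,<t,e>>,<t,t>>.
[[brell clud] glim]: <<s,<t,e>>,<t,t>> applied to <s,<t,e>> yields <t,t>.
[[zib [quill yold]] [[brell clud] glim]]: <<t,t>,<<s,s>,s>> applied to <t,t> yields <<s,s>,s>.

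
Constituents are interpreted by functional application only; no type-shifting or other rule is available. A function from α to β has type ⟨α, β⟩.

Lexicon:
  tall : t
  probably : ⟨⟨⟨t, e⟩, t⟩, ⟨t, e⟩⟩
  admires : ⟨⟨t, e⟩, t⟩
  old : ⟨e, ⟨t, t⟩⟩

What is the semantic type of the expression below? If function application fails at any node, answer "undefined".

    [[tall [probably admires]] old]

⟨t, t⟩

At [probably admires], probably : ⟨⟨⟨t, e⟩, t⟩, ⟨t, e⟩⟩ takes admires : ⟨⟨t, e⟩, t⟩, giving ⟨t, e⟩.
At [tall [probably admires]], [probably admires] : ⟨t, e⟩ takes tall : t, giving e.
At [[tall [probably admires]] old], old : ⟨e, ⟨t, t⟩⟩ takes [tall [probably admires]] : e, giving ⟨t, t⟩.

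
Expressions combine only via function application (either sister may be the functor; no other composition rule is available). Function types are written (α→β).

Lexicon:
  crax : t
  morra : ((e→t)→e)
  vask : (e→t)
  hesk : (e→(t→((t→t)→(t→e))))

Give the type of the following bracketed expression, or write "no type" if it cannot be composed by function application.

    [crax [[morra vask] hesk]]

((t→t)→(t→e))

[morra vask]: functor morra : ((e→t)→e), argument vask : (e→t); result e.
[[morra vask] hesk]: functor hesk : (e→(t→((t→t)→(t→e)))), argument [morra vask] : e; result (t→((t→t)→(t→e))).
[crax [[morra vask] hesk]]: functor [[morra vask] hesk] : (t→((t→t)→(t→e))), argument crax : t; result ((t→t)→(t→e)).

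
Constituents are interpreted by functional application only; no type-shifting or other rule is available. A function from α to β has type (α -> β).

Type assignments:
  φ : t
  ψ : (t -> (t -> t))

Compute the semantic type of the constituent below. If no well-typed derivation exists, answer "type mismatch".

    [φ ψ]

[φ ψ]: (t -> (t -> t)) applied to t yields (t -> t).

(t -> t)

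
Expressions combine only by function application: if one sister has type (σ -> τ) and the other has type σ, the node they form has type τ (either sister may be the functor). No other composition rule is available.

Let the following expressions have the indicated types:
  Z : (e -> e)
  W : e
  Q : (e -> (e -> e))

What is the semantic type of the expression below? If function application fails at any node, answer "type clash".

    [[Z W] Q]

[Z W]: Z is (e -> e), W is e; result e.
[[Z W] Q]: Q is (e -> (e -> e)), [Z W] is e; result (e -> e).

(e -> e)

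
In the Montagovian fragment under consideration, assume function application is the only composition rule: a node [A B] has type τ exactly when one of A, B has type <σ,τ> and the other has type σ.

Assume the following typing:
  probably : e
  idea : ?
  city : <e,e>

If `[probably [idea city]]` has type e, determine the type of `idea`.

[probably [idea city]] is required to be e. probably : e cannot yield e as functor, so [idea city] : <e,e>.
[idea city] is required to be <e,e>. city : <e,e> cannot yield <e,e> as functor, so idea : <<e,e>,<e,e>>.

<<e,e>,<e,e>>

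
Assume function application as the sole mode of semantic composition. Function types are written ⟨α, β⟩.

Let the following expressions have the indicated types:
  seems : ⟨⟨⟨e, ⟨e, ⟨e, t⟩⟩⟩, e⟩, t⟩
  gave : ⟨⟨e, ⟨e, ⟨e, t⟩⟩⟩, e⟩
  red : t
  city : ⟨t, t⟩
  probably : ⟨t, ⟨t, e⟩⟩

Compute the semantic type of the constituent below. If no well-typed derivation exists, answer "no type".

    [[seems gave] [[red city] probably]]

At [seems gave], seems : ⟨⟨⟨e, ⟨e, ⟨e, t⟩⟩⟩, e⟩, t⟩ takes gave : ⟨⟨e, ⟨e, ⟨e, t⟩⟩⟩, e⟩, giving t.
At [red city], city : ⟨t, t⟩ takes red : t, giving t.
At [[red city] probably], probably : ⟨t, ⟨t, e⟩⟩ takes [red city] : t, giving ⟨t, e⟩.
At [[seems gave] [[red city] probably]], [[red city] probably] : ⟨t, e⟩ takes [seems gave] : t, giving e.

e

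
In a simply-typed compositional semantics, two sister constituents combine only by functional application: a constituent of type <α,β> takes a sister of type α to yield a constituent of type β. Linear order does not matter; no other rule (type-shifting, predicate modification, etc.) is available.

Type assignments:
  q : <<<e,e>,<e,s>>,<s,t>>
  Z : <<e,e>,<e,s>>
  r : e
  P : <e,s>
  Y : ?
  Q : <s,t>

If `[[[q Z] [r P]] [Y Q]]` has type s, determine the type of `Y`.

At [[[q Z] [r P]] [Y Q]] (required: s): [[q Z] [r P]] is t, which is not a function with range s; hence [Y Q] is the functor — type <t,s>.
At [Y Q] (required: <t,s>): Q is <s,t>, which is not a function with range <t,s>; hence Y is the functor — type <<s,t>,<t,s>>.

<<s,t>,<t,s>>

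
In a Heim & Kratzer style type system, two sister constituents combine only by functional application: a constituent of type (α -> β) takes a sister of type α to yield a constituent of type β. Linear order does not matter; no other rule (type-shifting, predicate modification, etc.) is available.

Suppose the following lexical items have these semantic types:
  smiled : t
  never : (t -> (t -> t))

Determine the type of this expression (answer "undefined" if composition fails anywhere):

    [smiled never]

At [smiled never], never : (t -> (t -> t)) takes smiled : t, giving (t -> t).

(t -> t)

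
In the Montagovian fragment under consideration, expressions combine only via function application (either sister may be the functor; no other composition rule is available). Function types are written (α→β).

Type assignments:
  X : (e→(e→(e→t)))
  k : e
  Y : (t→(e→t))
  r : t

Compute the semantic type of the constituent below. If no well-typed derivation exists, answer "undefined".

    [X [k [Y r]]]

[Y r]: functor Y : (t→(e→t)), argument r : t; result (e→t).
[k [Y r]]: functor [Y r] : (e→t), argument k : e; result t.
[X [k [Y r]]]: (e→(e→(e→t))) and t cannot combine by function application — type clash.

undefined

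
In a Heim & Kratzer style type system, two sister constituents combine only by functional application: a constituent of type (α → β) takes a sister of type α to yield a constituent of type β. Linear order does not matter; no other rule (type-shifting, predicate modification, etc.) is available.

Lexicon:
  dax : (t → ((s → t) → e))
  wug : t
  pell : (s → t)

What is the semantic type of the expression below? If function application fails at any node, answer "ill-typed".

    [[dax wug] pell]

[dax wug]: dax is (t → ((s → t) → e)), wug is t; result ((s → t) → e).
[[dax wug] pell]: [dax wug] is ((s → t) → e), pell is (s → t); result e.

e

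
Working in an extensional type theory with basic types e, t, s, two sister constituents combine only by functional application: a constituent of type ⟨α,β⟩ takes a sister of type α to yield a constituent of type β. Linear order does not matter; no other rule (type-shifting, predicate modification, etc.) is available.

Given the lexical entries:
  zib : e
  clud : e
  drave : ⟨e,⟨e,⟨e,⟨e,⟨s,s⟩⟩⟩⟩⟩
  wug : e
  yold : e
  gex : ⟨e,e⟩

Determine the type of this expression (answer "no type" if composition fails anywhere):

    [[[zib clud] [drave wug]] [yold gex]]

no type

[zib clud]: e and e cannot combine by function application — type clash.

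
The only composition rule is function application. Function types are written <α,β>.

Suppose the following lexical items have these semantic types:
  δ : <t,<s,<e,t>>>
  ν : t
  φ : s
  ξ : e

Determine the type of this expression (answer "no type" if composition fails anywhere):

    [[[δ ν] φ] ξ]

t

At [δ ν], δ : <t,<s,<e,t>>> takes ν : t, giving <s,<e,t>>.
At [[δ ν] φ], [δ ν] : <s,<e,t>> takes φ : s, giving <e,t>.
At [[[δ ν] φ] ξ], [[δ ν] φ] : <e,t> takes ξ : e, giving t.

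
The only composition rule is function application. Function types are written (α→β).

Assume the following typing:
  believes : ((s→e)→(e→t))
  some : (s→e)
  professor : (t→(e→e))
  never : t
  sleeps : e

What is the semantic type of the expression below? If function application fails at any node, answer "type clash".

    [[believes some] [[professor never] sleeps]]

[believes some]: believes is ((s→e)→(e→t)), some is (s→e); result (e→t).
[professor never]: professor is (t→(e→e)), never is t; result (e→e).
[[professor never] sleeps]: [professor never] is (e→e), sleeps is e; result e.
[[believes some] [[professor never] sleeps]]: [believes some] is (e→t), [[professor never] sleeps] is e; result t.

t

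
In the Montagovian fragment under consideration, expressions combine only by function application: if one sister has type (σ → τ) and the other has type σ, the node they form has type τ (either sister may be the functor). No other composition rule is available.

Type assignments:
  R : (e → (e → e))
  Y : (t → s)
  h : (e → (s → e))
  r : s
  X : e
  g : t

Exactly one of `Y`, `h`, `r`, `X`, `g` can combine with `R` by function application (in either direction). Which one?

X

Y : (t → s) — does not combine with R.
h : (e → (s → e)) — does not combine with R.
r : s — does not combine with R.
X — combines: R : (e → (e → e)) takes X : e as argument, giving (e → e).
g : t — does not combine with R.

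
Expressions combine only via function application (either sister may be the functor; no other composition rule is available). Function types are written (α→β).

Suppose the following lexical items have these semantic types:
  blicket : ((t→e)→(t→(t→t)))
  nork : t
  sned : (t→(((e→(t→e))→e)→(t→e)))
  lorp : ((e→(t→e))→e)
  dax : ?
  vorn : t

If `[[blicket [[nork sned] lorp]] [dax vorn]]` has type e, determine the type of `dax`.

For [[blicket [[nork sned] lorp]] [dax vorn]] to have type e with [blicket [[nork sned] lorp]] of type (t→(t→t)), [dax vorn] must be the function: [dax vorn] : ((t→(t→t))→e).
For [dax vorn] to have type ((t→(t→t))→e) with vorn of type t, dax must be the function: dax : (t→((t→(t→t))→e)).

(t→((t→(t→t))→e))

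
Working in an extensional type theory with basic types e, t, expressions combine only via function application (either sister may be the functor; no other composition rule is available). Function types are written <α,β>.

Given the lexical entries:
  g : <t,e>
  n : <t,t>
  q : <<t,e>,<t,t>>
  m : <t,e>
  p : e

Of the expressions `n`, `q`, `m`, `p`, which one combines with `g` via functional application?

n : <t,t> — does not combine with g.
q — combines: q : <<t,e>,<t,t>> takes g : <t,e> as argument, giving <t,t>.
m : <t,e> — does not combine with g.
p : e — does not combine with g.

q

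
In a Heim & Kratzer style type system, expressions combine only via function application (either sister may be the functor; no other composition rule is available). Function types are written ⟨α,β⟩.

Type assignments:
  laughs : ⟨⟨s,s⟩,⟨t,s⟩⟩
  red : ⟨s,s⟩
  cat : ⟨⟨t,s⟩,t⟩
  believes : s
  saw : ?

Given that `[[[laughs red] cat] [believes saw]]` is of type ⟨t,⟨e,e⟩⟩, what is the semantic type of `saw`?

[[[laughs red] cat] [believes saw]] must have type ⟨t,⟨e,e⟩⟩. The sister [[laughs red] cat] has type t; that is not a function onto ⟨t,⟨e,e⟩⟩, so [believes saw] must be the functor, of type ⟨t,⟨t,⟨e,e⟩⟩⟩.
[believes saw] must have type ⟨t,⟨t,⟨e,e⟩⟩⟩. The sister believes has type s; that is not a function onto ⟨t,⟨t,⟨e,e⟩⟩⟩, so saw must be the functor, of type ⟨s,⟨t,⟨t,⟨e,e⟩⟩⟩⟩.

⟨s,⟨t,⟨t,⟨e,e⟩⟩⟩⟩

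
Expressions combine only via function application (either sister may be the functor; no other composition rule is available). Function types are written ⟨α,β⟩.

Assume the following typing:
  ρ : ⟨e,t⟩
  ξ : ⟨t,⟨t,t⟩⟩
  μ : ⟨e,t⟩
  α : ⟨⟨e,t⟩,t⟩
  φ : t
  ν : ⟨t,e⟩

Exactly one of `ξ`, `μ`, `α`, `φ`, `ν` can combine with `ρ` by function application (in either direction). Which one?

ξ : ⟨t,⟨t,t⟩⟩ — neither side's domain matches the other.
μ : ⟨e,t⟩ — neither side's domain matches the other.
α — combines: α : ⟨⟨e,t⟩,t⟩ takes ρ : ⟨e,t⟩ as argument, giving t.
φ : t — neither side's domain matches the other.
ν : ⟨t,e⟩ — neither side's domain matches the other.

α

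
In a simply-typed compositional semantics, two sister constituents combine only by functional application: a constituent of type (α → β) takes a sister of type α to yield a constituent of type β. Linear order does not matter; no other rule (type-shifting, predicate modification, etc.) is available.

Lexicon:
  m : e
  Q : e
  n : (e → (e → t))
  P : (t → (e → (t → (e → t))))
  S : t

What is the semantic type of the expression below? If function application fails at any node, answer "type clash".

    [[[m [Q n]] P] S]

[Q n]: functor n : (e → (e → t)), argument Q : e; result (e → t).
[m [Q n]]: functor [Q n] : (e → t), argument m : e; result t.
[[m [Q n]] P]: functor P : (t → (e → (t → (e → t)))), argument [m [Q n]] : t; result (e → (t → (e → t))).
At [[[m [Q n]] P] S]: neither (e → (t → (e → t))) nor t can take the other as argument; the node is ill-typed.

type clash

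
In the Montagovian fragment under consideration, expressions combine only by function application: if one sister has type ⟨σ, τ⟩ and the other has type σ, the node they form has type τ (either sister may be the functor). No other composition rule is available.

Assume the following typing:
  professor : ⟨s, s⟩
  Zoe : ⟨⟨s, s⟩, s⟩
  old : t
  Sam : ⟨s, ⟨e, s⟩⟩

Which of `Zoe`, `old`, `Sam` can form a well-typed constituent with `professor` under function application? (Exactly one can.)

Zoe

Zoe — combines: Zoe : ⟨⟨s, s⟩, s⟩ takes professor : ⟨s, s⟩ as argument, giving s.
old : t — no; professor wants s, and old wants nothing (atomic).
Sam : ⟨s, ⟨e, s⟩⟩ — no; professor wants s, and Sam wants s.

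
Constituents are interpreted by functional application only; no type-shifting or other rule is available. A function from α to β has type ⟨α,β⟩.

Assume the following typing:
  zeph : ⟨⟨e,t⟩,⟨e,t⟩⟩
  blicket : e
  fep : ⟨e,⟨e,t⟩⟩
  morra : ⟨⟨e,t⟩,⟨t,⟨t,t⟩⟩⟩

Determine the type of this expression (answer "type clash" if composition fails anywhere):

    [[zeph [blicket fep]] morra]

⟨t,⟨t,t⟩⟩

[blicket fep]: ⟨e,⟨e,t⟩⟩ applied to e yields ⟨e,t⟩.
[zeph [blicket fep]]: ⟨⟨e,t⟩,⟨e,t⟩⟩ applied to ⟨e,t⟩ yields ⟨e,t⟩.
[[zeph [blicket fep]] morra]: ⟨⟨e,t⟩,⟨t,⟨t,t⟩⟩⟩ applied to ⟨e,t⟩ yields ⟨t,⟨t,t⟩⟩.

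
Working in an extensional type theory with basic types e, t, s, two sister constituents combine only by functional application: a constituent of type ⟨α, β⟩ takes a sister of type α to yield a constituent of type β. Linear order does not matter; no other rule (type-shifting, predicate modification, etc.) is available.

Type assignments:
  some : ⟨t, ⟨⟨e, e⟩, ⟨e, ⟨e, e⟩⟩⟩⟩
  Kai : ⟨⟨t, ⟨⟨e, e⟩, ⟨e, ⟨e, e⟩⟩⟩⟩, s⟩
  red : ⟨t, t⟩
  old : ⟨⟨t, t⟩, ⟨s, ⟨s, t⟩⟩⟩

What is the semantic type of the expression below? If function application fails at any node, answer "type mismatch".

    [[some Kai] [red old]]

[some Kai] — Kai of type ⟨⟨t, ⟨⟨e, e⟩, ⟨e, ⟨e, e⟩⟩⟩⟩, s⟩ combines with some of type ⟨t, ⟨⟨e, e⟩, ⟨e, ⟨e, e⟩⟩⟩⟩: type s.
[red old] — old of type ⟨⟨t, t⟩, ⟨s, ⟨s, t⟩⟩⟩ combines with red of type ⟨t, t⟩: type ⟨s, ⟨s, t⟩⟩.
[[some Kai] [red old]] — [red old] of type ⟨s, ⟨s, t⟩⟩ combines with [some Kai] of type s: type ⟨s, t⟩.

⟨s, t⟩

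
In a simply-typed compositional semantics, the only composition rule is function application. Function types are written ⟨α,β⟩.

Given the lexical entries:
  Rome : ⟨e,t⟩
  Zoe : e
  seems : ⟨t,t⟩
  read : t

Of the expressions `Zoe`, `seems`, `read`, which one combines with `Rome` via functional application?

Zoe — combines: Rome : ⟨e,t⟩ takes Zoe : e as argument, giving t.
seems : ⟨t,t⟩ — neither side's domain matches the other.
read : t — neither side's domain matches the other.

Zoe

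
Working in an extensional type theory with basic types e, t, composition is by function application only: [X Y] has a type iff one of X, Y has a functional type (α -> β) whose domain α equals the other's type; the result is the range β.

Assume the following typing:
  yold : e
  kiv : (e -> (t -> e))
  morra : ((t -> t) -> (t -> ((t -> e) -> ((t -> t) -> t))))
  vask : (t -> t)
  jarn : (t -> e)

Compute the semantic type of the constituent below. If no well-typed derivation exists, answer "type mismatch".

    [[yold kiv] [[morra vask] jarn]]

type mismatch

[yold kiv]: (e -> (t -> e)) applied to e yields (t -> e).
[morra vask]: ((t -> t) -> (t -> ((t -> e) -> ((t -> t) -> t)))) applied to (t -> t) yields (t -> ((t -> e) -> ((t -> t) -> t))).
[[morra vask] jarn]: (t -> ((t -> e) -> ((t -> t) -> t))) with (t -> e) — neither is a function whose domain matches the other; composition fails here.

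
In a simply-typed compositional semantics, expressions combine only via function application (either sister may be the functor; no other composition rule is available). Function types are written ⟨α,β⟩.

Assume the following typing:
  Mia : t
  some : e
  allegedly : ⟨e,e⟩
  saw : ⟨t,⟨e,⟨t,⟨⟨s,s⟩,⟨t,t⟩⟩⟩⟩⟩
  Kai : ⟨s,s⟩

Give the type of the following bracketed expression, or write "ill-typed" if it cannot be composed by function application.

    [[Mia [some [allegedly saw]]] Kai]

ill-typed

[allegedly saw]: ⟨e,e⟩ and ⟨t,⟨e,⟨t,⟨⟨s,s⟩,⟨t,t⟩⟩⟩⟩⟩ cannot combine by function application — type clash.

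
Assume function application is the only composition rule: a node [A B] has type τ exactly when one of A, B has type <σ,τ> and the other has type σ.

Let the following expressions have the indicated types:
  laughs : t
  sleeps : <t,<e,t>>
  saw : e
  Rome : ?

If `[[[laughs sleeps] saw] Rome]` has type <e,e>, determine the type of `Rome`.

<t,<e,e>>

[[[laughs sleeps] saw] Rome] must have type <e,e>. The sister [[laughs sleeps] saw] has type t; that is not a function onto <e,e>, so Rome must be the functor, of type <t,<e,e>>.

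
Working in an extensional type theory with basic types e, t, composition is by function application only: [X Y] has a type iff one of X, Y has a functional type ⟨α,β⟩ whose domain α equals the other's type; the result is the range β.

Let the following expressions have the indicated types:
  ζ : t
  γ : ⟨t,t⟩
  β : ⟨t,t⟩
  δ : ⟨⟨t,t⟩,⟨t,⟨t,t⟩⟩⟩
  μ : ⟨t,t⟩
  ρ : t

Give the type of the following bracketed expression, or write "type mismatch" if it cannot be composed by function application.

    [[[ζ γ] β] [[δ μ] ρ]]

t

[ζ γ]: ⟨t,t⟩ applied to t yields t.
[[ζ γ] β]: ⟨t,t⟩ applied to t yields t.
[δ μ]: ⟨⟨t,t⟩,⟨t,⟨t,t⟩⟩⟩ applied to ⟨t,t⟩ yields ⟨t,⟨t,t⟩⟩.
[[δ μ] ρ]: ⟨t,⟨t,t⟩⟩ applied to t yields ⟨t,t⟩.
[[[ζ γ] β] [[δ μ] ρ]]: ⟨t,t⟩ applied to t yields t.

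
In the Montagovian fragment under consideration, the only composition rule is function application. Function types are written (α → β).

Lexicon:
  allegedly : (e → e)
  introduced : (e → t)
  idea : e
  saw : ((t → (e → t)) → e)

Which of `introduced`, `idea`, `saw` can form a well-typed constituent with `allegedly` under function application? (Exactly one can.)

introduced : (e → t) — no; allegedly wants e, and introduced wants e.
idea — combines: allegedly : (e → e) takes idea : e as argument, giving e.
saw : ((t → (e → t)) → e) — no; allegedly wants e, and saw wants (t → (e → t)).

idea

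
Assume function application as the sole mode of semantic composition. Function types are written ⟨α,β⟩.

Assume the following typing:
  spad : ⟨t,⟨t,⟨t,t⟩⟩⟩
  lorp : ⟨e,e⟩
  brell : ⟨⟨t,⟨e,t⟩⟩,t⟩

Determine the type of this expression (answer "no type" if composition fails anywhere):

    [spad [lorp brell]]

[lorp brell]: ⟨e,e⟩ with ⟨⟨t,⟨e,t⟩⟩,t⟩ — neither is a function whose domain matches the other; composition fails here.

no type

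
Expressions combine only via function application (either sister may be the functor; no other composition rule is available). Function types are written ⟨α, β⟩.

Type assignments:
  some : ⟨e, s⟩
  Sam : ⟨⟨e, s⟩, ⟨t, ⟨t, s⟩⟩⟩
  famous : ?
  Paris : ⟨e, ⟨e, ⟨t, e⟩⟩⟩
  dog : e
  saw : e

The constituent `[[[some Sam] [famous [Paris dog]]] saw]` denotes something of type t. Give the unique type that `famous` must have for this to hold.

⟨⟨e, ⟨t, e⟩⟩, ⟨⟨t, ⟨t, s⟩⟩, ⟨e, t⟩⟩⟩

At [[[some Sam] [famous [Paris dog]]] saw] (required: t): saw is e, which is not a function with range t; hence [[some Sam] [famous [Paris dog]]] is the functor — type ⟨e, t⟩.
At [[some Sam] [famous [Paris dog]]] (required: ⟨e, t⟩): [some Sam] is ⟨t, ⟨t, s⟩⟩, which is not a function with range ⟨e, t⟩; hence [famous [Paris dog]] is the functor — type ⟨⟨t, ⟨t, s⟩⟩, ⟨e, t⟩⟩.
At [famous [Paris dog]] (required: ⟨⟨t, ⟨t, s⟩⟩, ⟨e, t⟩⟩): [Paris dog] is ⟨e, ⟨t, e⟩⟩, which is not a function with range ⟨⟨t, ⟨t, s⟩⟩, ⟨e, t⟩⟩; hence famous is the functor — type ⟨⟨e, ⟨t, e⟩⟩, ⟨⟨t, ⟨t, s⟩⟩, ⟨e, t⟩⟩⟩.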